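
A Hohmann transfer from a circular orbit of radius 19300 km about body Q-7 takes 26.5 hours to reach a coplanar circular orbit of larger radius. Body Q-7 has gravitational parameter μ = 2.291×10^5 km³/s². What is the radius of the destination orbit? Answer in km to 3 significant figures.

r₂ = 99800 km

Transfer time t = 26.5 hours = 95400 s, and t = π√(a_t³/μ).
So a_t = (μ t²/π²)^(1/3) = (2.291×10^5 × (95400)² / π²)^(1/3) = 59558 km.
Since a_t = (r₁ + r₂)/2, r₂ = 2a_t − r₁ = 2×59558 − 19300 = 99816 km.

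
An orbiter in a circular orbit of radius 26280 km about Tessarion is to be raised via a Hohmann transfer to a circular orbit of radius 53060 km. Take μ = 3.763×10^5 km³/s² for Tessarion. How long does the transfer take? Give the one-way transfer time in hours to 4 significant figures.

t = 11.24 hours

Semi-major axis of the transfer orbit: a_t = (26280 + 53060)/2 = 39670 km.
Transfer time t = π√(a_t³/μ) = π√((39670)³ / 3.763×10^5) = 40460 s.
Converting: 40460 s ÷ 3600 s/hour = 11.24 hours.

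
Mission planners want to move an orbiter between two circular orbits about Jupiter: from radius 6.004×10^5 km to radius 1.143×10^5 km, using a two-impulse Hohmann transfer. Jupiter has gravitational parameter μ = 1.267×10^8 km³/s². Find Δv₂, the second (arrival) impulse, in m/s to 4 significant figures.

Δv₂ = 9862 m/s

Semi-major axis of the transfer orbit: a_t = (6.004×10^5 + 1.143×10^5)/2 = 3.5735×10^5 km.
On the circular orbit at r = 1.143×10^5 km, v_c = √(μ/r) = 33.294 km/s.
Vis-viva on the transfer ellipse at r = 1.143×10^5 km gives v_t = √[μ(2/r − 1/a_t)] = 43.156 km/s.
Δv₂ = |v_t − v_c| = |43.156 − 33.294| = 9.862 km/s.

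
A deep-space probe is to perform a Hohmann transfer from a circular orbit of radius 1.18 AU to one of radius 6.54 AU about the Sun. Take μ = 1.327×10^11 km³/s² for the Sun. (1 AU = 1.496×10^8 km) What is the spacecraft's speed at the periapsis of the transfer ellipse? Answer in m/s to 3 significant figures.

v = 35700 m/s

In km: r₁ = 1.18 × 1.496×10^8 = 1.76528×10^8 km; r₂ = 6.54 × 1.496×10^8 = 9.78384×10^8 km.
Semi-major axis of the transfer orbit: a_t = (1.76528×10^8 + 9.78384×10^8)/2 = 5.77456×10^8 km.
At periapsis, r = 1.76528×10^8 km.
Applying v² = μ(2/r − 1/a_t): v = 35.69 km/s.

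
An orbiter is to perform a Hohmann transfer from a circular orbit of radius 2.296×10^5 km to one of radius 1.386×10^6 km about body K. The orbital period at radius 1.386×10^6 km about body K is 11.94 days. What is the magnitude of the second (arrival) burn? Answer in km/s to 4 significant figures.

From Kepler's third law T² = 4π²r³/μ at r = 1.386×10^6 km, T = 11.94 days = 11.94 × 86400 s = 1.031616×10^6 s: μ = 4π²r³/T² = 9.87673×10^7 km³/s².
Semi-major axis of the transfer orbit: a_t = (2.296×10^5 + 1.386×10^6)/2 = 8.078×10^5 km.
Circular speed at r = 1.386×10^6 km: v_c = √(μ/r) = 8.4416 km/s.
Transfer-orbit speed at the same r (vis-viva, a = a_t): v_t = √[μ(2/r − 1/a_t)] = 4.5005 km/s.
Δv₂ = |v_t − v_c| = |4.5005 − 8.4416| = 3.941 km/s.

Δv₂ = 3.941 km/s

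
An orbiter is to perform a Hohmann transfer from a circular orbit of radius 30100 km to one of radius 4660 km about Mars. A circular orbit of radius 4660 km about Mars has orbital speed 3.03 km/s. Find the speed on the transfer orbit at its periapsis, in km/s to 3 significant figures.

v = 3.99 km/s

From the circular-orbit relation v² = μ/r at r = 4660 km: μ = v²r = (3.03)² × 4660 = 42783.0 km³/s².
Transfer-ellipse semi-major axis a_t = (r₁ + r₂)/2 = (30100 + 4660)/2 = 17380 km.
At periapsis, r = 4660 km.
Applying v² = μ(2/r − 1/a_t): v = 3.988 km/s.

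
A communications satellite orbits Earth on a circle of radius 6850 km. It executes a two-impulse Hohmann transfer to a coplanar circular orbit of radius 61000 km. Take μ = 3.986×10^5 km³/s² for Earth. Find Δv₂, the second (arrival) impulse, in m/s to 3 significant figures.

Δv₂ = 1410 m/s

Transfer-ellipse semi-major axis a_t = (r₁ + r₂)/2 = (6850 + 61000)/2 = 33925 km.
Circular speed at r = 61000 km: v_c = √(μ/r) = 2.5563 km/s.
Transfer-orbit speed at the same r (vis-viva, a = a_t): v_t = √[μ(2/r − 1/a_t)] = 1.1487 km/s.
Δv₂ = |v_t − v_c| = |1.1487 − 2.5563| = 1.408 km/s.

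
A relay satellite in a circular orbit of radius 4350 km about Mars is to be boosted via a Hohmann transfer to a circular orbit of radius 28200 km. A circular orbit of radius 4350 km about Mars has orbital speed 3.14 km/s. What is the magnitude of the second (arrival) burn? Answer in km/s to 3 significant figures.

Δv₂ = 0.596 km/s

From the circular-orbit relation v² = μ/r at r = 4350 km: μ = v²r = (3.14)² × 4350 = 42889.3 km³/s².
The Hohmann ellipse has a_t = (r₁ + r₂)/2 = 16275 km.
On the circular orbit at r = 28200 km, v_c = √(μ/r) = 1.23325 km/s.
Transfer-orbit speed at the same r (vis-viva, a = a_t): v_t = √[μ(2/r − 1/a_t)] = 0.637579 km/s.
Δv₂ = |v_t − v_c| = |0.637579 − 1.23325| = 0.5957 km/s.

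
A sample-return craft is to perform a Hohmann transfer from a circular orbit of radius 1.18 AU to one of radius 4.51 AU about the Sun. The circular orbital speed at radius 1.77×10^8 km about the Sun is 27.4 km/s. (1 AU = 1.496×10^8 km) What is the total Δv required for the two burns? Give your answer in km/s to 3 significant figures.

Δv = 12.1 km/s

From the circular-orbit relation v² = μ/r at r = 1.77×10^8 km: μ = v²r = (27.4)² × 1.77×10^8 = 1.32885×10^11 km³/s².
In km: r₁ = 1.18 × 1.496×10^8 = 1.76528×10^8 km; r₂ = 4.51 × 1.496×10^8 = 6.74696×10^8 km.
Semi-major axis of the transfer orbit: a_t = (1.76528×10^8 + 6.74696×10^8)/2 = 4.25612×10^8 km.
At r₁ the circular-orbit speed is v₁ = √(μ/r₁) = 27.4366 km/s.
On the transfer ellipse at r₁, vis-viva equation gives v_p = √[μ(2/r₁ − 1/a_t)] = 34.5444 km/s.
First burn Δv₁ = |v_p − v₁| = 7.108 km/s.
At r₂, v₂ = √(μ/r₂) = 14.034 km/s.
Transfer-orbit speed at r₂: v_a = √[μ(2/r₂ − 1/a_t)] = 9.0382 km/s.
Second burn Δv₂ = |v₂ − v_a| = 4.996 km/s.
Total Δv = Δv₁ + Δv₂ = 12.10 km/s.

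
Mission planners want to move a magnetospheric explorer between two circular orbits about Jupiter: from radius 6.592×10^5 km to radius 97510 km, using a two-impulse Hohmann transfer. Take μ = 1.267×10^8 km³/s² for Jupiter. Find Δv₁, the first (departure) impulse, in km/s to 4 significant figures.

Δv₁ = 6.826 km/s

Transfer-ellipse semi-major axis a_t = (r₁ + r₂)/2 = (6.592×10^5 + 97510)/2 = 3.78355×10^5 km.
On the circular orbit at r = 6.592×10^5 km, v_c = √(μ/r) = 13.864 km/s.
Transfer-orbit speed at the same r (vis-viva, a = a_t): v_t = √[μ(2/r − 1/a_t)] = 7.0381 km/s.
Δv₁ = |v_t − v_c| = |7.0381 − 13.864| = 6.826 km/s.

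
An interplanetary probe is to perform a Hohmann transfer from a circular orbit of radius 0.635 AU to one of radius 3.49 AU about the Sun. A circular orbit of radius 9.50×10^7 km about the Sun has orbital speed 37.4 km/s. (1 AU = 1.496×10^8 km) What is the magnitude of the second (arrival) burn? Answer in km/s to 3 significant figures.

Δv₂ = 7.10 km/s

From the circular-orbit relation v² = μ/r at r = 9.50×10^7 km: μ = v²r = (37.4)² × 9.50×10^7 = 1.32882×10^11 km³/s².
In km: r₁ = 0.635 × 1.496×10^8 = 9.4996×10^7 km; r₂ = 3.49 × 1.496×10^8 = 5.22104×10^8 km.
Semi-major axis of the transfer orbit: a_t = (9.4996×10^7 + 5.22104×10^8)/2 = 3.0855×10^8 km.
On the circular orbit at r = 5.22104×10^8 km, v_c = √(μ/r) = 15.953 km/s.
Vis-viva on the transfer ellipse at r = 5.22104×10^8 km gives v_t = √[μ(2/r − 1/a_t)] = 8.8521 km/s.
Δv₂ = |v_t − v_c| = |8.8521 − 15.953| = 7.101 km/s.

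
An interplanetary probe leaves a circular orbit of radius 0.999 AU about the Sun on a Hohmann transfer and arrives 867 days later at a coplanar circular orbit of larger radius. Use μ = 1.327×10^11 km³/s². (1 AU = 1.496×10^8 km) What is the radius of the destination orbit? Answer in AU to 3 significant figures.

r₂ = 4.65 AU

In km: r₁ = 0.999 × 1.496×10^8 = 1.494504×10^8 km.
Transfer time t = 867 days = 7.49088×10^7 s, and t = π√(a_t³/μ).
So a_t = (μ t²/π²)^(1/3) = (1.327×10^11 × (7.49088×10^7)² / π²)^(1/3) = 4.2255×10^8 km.
Since a_t = (r₁ + r₂)/2, r₂ = 2a_t − r₁ = 2×4.2255×10^8 − 1.494504×10^8 = 6.956496×10^8 km.
In AU: r₂ = 6.956496×10^8 / 1.496×10^8 = 4.65 AU.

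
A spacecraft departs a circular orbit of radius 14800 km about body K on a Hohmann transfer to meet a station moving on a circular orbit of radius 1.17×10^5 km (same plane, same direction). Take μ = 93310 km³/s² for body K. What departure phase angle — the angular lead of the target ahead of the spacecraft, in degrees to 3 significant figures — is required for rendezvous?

φ = 104°

The Hohmann ellipse has a_t = (r₁ + r₂)/2 = 65900 km.
The half-period of the transfer ellipse is t = π√(a_t³/μ) = 1.740×10^5 s.
Target angular speed ω₂ = √(μ/r₂³) = 7.633×10^-6 rad/s.
Angle swept by the target during transfer: ω₂·t = 1.328 rad = 76.09°.
The spacecraft traverses 180° on the transfer ellipse, so the target must lead by 180° − 76.09° = 104°.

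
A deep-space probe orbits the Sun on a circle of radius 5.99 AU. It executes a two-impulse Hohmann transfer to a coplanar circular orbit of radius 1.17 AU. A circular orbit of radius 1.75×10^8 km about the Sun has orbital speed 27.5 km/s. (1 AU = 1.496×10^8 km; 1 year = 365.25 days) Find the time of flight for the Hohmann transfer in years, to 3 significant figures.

From the circular-orbit relation v² = μ/r at r = 1.75×10^8 km: μ = v²r = (27.5)² × 1.75×10^8 = 1.32344×10^11 km³/s².
In km: r₁ = 5.99 × 1.496×10^8 = 8.96104×10^8 km; r₂ = 1.17 × 1.496×10^8 = 1.75032×10^8 km.
Transfer-ellipse semi-major axis a_t = (r₁ + r₂)/2 = (8.96104×10^8 + 1.75032×10^8)/2 = 5.35568×10^8 km.
Transfer time t = π√(a_t³/μ) = π√((5.35568×10^8)³ / 1.32344×10^11) = 1.070×10^8 s.
Converting: 1.070×10^8 s ÷ 3.15576×10^7 s/year (365.25 × 86400) = 3.39 years.

t = 3.39 years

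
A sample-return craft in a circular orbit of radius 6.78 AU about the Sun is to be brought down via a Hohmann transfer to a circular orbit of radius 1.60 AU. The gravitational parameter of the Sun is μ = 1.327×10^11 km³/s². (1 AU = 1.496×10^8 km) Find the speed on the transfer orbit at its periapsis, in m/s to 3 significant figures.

v = 30000 m/s

In km: r₁ = 6.78 × 1.496×10^8 = 1.014288×10^9 km; r₂ = 1.60 × 1.496×10^8 = 2.3936×10^8 km.
Transfer-ellipse semi-major axis a_t = (r₁ + r₂)/2 = (1.014288×10^9 + 2.3936×10^8)/2 = 6.26824×10^8 km.
At periapsis, r = 2.3936×10^8 km.
Applying v² = μ(2/r − 1/a_t): v = 29.95 km/s.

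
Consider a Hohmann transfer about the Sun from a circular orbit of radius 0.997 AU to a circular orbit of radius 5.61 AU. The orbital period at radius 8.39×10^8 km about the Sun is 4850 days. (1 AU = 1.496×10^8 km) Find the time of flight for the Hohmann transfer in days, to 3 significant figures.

t = 1100 days

From Kepler's third law T² = 4π²r³/μ at r = 8.39×10^8 km, T = 4850 days = 4850 × 86400 s = 4.1904×10^8 s: μ = 4π²r³/T² = 1.32781×10^11 km³/s².
In km: r₁ = 0.997 × 1.496×10^8 = 1.491512×10^8 km; r₂ = 5.61 × 1.496×10^8 = 8.39256×10^8 km.
The Hohmann ellipse has a_t = (r₁ + r₂)/2 = 4.942036×10^8 km.
Half the transfer-orbit period gives t = π√(a_t³/μ) = 9.472×10^7 s.
Converting: 9.472×10^7 s ÷ 86400 s/day = 1100 days.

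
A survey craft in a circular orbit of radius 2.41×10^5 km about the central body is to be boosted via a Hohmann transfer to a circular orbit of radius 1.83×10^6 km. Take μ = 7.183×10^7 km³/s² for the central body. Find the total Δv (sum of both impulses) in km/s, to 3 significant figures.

Δv = 8.93 km/s

Semi-major axis of the transfer orbit: a_t = (2.410×10^5 + 1.830×10^6)/2 = 1.0355×10^6 km.
Circular speed at r₁: v₁ = √(μ/r₁) = √(7.183×10^7/2.410×10^5) = 17.2641 km/s.
On the transfer ellipse at r₁, vis-viva equation gives v_p = √[μ(2/r₁ − 1/a_t)] = 22.9506 km/s.
First burn Δv₁ = |v_p − v₁| = 5.6865 km/s.
Circular speed at r₂: v₂ = √(μ/r₂) = 6.2651 km/s.
Transfer-orbit speed at r₂: v_a = √[μ(2/r₂ − 1/a_t)] = 3.0225 km/s.
Second burn Δv₂ = |v₂ − v_a| = 3.2426 km/s.
Total Δv = Δv₁ + Δv₂ = 8.929 km/s.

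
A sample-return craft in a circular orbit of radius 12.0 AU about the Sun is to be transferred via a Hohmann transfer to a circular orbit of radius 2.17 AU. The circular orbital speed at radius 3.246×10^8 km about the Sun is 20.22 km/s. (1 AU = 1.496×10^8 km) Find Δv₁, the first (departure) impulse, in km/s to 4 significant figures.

From the circular-orbit relation v² = μ/r at r = 3.246×10^8 km: μ = v²r = (20.22)² × 3.246×10^8 = 1.32712×10^11 km³/s².
In km: r₁ = 12.0 × 1.496×10^8 = 1.7952×10^9 km; r₂ = 2.17 × 1.496×10^8 = 3.24632×10^8 km.
The Hohmann ellipse has a_t = (r₁ + r₂)/2 = 1.059916×10^9 km.
On the circular orbit at r = 1.7952×10^9 km, v_c = √(μ/r) = 8.598 km/s.
Vis-viva on the transfer ellipse at r = 1.7952×10^9 km gives v_t = √[μ(2/r − 1/a_t)] = 4.758 km/s.
Δv₁ = |v_t − v_c| = |4.758 − 8.598| = 3.840 km/s.

Δv₁ = 3.840 km/s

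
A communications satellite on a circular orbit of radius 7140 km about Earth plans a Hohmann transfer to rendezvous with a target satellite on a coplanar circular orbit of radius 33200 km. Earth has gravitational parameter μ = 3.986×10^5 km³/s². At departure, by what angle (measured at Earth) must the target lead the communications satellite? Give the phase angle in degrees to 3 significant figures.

φ = 94.8°

Transfer-ellipse semi-major axis a_t = (r₁ + r₂)/2 = (7140 + 33200)/2 = 20170 km.
Transfer time t = π√(a_t³/μ) = 14250 s.
The target's mean motion on its circular orbit is ω₂ = √(μ/r₂³) = 1.044×10^-4 rad/s.
Angle swept by the target during transfer: ω₂·t = 1.4877 rad = 85.24°.
The communications satellite traverses 180° on the transfer ellipse, so the target must lead by 180° − 85.24° = 94.8°.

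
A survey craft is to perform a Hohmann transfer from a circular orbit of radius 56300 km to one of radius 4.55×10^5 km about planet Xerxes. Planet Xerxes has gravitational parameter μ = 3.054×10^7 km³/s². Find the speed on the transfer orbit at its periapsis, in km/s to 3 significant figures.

v = 31.1 km/s

Semi-major axis of the transfer orbit: a_t = (56300 + 4.550×10^5)/2 = 2.5565×10^5 km.
At periapsis, r = 56300 km.
Applying v² = μ(2/r − 1/a_t): v = 31.07 km/s.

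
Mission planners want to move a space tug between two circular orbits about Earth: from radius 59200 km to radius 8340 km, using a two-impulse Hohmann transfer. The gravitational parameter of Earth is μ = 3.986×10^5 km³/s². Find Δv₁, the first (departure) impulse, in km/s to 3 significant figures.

The Hohmann ellipse has a_t = (r₁ + r₂)/2 = 33770 km.
Circular speed at r = 59200 km: v_c = √(μ/r) = 2.595 km/s.
Vis-viva on the transfer ellipse at r = 59200 km gives v_t = √[μ(2/r − 1/a_t)] = 1.290 km/s.
Δv₁ = |v_t − v_c| = |1.290 − 2.595| = 1.305 km/s.

Δv₁ = 1.31 km/s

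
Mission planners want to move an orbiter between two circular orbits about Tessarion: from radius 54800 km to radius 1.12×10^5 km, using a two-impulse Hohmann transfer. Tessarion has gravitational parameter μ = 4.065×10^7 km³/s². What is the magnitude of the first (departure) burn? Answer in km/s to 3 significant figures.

The Hohmann ellipse has a_t = (r₁ + r₂)/2 = 83400 km.
On the circular orbit at r = 54800 km, v_c = √(μ/r) = 27.236 km/s.
Vis-viva on the transfer ellipse at r = 54800 km gives v_t = √[μ(2/r − 1/a_t)] = 31.562 km/s.
Δv₁ = |v_t − v_c| = |31.562 − 27.236| = 4.326 km/s.

Δv₁ = 4.33 km/s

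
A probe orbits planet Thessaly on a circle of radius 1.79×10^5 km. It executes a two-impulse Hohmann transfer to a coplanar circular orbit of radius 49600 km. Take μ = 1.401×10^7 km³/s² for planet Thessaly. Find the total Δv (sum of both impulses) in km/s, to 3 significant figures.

Transfer-ellipse semi-major axis a_t = (r₁ + r₂)/2 = (1.790×10^5 + 49600)/2 = 1.143×10^5 km.
At r₁ the circular-orbit speed is v₁ = √(μ/r₁) = 8.847 km/s.
On the transfer ellipse at r₁, v² = μ(2/r − 1/a) gives v_a = √[μ(2/r₁ − 1/a_t)] = 5.828 km/s.
First burn Δv₁ = |v_a − v₁| = 3.019 km/s.
Circular speed at r₂: v₂ = √(μ/r₂) = 16.8065 km/s.
Transfer-orbit speed at r₂: v_p = √[μ(2/r₂ − 1/a_t)] = 21.0321 km/s.
Second burn Δv₂ = |v₂ − v_p| = 4.226 km/s.
Total Δv = Δv₁ + Δv₂ = 7.245 km/s.

Δv = 7.24 km/s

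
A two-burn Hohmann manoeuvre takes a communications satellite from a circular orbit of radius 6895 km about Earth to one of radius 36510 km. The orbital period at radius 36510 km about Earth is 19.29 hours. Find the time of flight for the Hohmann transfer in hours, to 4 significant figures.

From Kepler's third law T² = 4π²r³/μ at r = 36510 km, T = 19.29 hours = 19.29 × 3600 s = 69444 s: μ = 4π²r³/T² = 3.98406×10^5 km³/s².
Semi-major axis of the transfer orbit: a_t = (6895 + 36510)/2 = 21702.5 km.
By Kepler's third law the transfer-orbit period is T = 2π√(a_t³/μ), so t = T/2 = 15913 s.
Converting: 15913 s ÷ 3600 s/hour = 4.420 hours.

t = 4.420 hours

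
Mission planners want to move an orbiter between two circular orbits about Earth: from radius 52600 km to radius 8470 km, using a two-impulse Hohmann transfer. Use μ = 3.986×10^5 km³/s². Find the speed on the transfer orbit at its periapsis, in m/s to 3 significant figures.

Transfer-ellipse semi-major axis a_t = (r₁ + r₂)/2 = (52600 + 8470)/2 = 30535 km.
At periapsis, r = 8470 km.
Applying v² = μ(2/r − 1/a_t): v = 9.004 km/s.

v = 9000 m/s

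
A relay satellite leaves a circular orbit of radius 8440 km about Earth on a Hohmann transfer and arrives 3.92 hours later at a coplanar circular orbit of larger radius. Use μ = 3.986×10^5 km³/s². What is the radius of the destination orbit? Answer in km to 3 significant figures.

r₂ = 31600 km

Transfer time t = 3.92 hours = 14112 s, and t = π√(a_t³/μ).
So a_t = (μ t²/π²)^(1/3) = (3.986×10^5 × (14112)² / π²)^(1/3) = 20036 km.
Since a_t = (r₁ + r₂)/2, r₂ = 2a_t − r₁ = 2×20036 − 8440 = 31632 km.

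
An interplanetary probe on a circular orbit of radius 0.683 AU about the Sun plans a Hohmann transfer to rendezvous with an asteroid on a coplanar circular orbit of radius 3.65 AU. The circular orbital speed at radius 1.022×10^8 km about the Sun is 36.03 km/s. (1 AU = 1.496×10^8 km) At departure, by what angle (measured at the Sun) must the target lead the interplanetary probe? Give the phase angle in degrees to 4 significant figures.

φ = 97.69°

From the circular-orbit relation v² = μ/r at r = 1.022×10^8 km: μ = v²r = (36.03)² × 1.022×10^8 = 1.32672×10^11 km³/s².
In km: r₁ = 0.683 × 1.496×10^8 = 1.021768×10^8 km; r₂ = 3.65 × 1.496×10^8 = 5.4604×10^8 km.
Semi-major axis of the transfer orbit: a_t = (1.021768×10^8 + 5.4604×10^8)/2 = 3.241084×10^8 km.
The half-period of the transfer ellipse is t = π√(a_t³/μ) = 5.03264×10^7 s.
Target angular speed ω₂ = √(μ/r₂³) = 2.85465×10^-8 rad/s.
Angle swept by the target during transfer: ω₂·t = 1.4366 rad = 82.31°.
Arrival is 180° from departure on the ellipse, so φ = 180° − 82.31° = 97.69°.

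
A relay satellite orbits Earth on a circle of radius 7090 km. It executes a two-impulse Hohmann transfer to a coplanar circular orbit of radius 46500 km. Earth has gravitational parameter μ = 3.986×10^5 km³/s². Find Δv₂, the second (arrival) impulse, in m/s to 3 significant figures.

Δv₂ = 1420 m/s

The Hohmann ellipse has a_t = (r₁ + r₂)/2 = 26795 km.
Circular speed at r = 46500 km: v_c = √(μ/r) = 2.928 km/s.
Vis-viva on the transfer ellipse at r = 46500 km gives v_t = √[μ(2/r − 1/a_t)] = 1.506 km/s.
Δv₂ = |v_t − v_c| = |1.506 − 2.928| = 1.422 km/s.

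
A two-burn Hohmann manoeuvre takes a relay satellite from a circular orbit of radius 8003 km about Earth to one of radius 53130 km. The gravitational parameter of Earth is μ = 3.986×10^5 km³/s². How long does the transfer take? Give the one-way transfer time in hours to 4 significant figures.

t = 7.387 hours

Semi-major axis of the transfer orbit: a_t = (8003 + 53130)/2 = 30566.5 km.
By Kepler's third law the transfer-orbit period is T = 2π√(a_t³/μ), so t = T/2 = 26592 s.
Converting: 26592 s ÷ 3600 s/hour = 7.387 hours.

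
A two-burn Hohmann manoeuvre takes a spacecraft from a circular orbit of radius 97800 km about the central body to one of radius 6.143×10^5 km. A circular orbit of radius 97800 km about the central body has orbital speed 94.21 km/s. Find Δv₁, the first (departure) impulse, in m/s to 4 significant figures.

Δv₁ = 29540 m/s

From the circular-orbit relation v² = μ/r at r = 97800 km: μ = v²r = (94.21)² × 97800 = 8.68026×10^8 km³/s².
Transfer-ellipse semi-major axis a_t = (r₁ + r₂)/2 = (97800 + 6.143×10^5)/2 = 3.5605×10^5 km.
Circular speed at r = 97800 km: v_c = √(μ/r) = 94.210 km/s.
Vis-viva on the transfer ellipse at r = 97800 km gives v_t = √[μ(2/r − 1/a_t)] = 123.75 km/s.
Δv₁ = |v_t − v_c| = |123.75 − 94.210| = 29.54 km/s.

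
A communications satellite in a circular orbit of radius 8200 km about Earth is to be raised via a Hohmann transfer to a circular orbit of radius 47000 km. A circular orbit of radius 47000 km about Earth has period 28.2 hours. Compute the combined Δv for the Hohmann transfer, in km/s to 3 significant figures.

From Kepler's third law T² = 4π²r³/μ at r = 47000 km, T = 28.2 hours = 28.2 × 3600 s = 1.0152×10^5 s: μ = 4π²r³/T² = 3.97695×10^5 km³/s².
The Hohmann ellipse has a_t = (r₁ + r₂)/2 = 27600 km.
At r₁ the circular-orbit speed is v₁ = √(μ/r₁) = 6.964 km/s.
Transfer-orbit speed at r₁ (vis-viva equation): v_p = √[μ(2/r₁ − 1/a_t)] = 9.088 km/s.
First burn Δv₁ = |v_p − v₁| = 2.124 km/s.
Circular speed at r₂: v₂ = √(μ/r₂) = 2.909 km/s.
Transfer-orbit speed at r₂: v_a = √[μ(2/r₂ − 1/a_t)] = 1.586 km/s.
Second burn Δv₂ = |v₂ − v_a| = 1.323 km/s.
Total Δv = Δv₁ + Δv₂ = 3.447 km/s.

Δv = 3.45 km/s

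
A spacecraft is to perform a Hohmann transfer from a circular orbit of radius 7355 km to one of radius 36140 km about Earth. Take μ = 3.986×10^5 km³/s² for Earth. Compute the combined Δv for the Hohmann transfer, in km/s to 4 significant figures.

Transfer-ellipse semi-major axis a_t = (r₁ + r₂)/2 = (7355 + 36140)/2 = 21747.5 km.
At r₁ the circular-orbit speed is v₁ = √(μ/r₁) = 7.362 km/s.
On the transfer ellipse at r₁, vis-viva gives v_p = √[μ(2/r₁ − 1/a_t)] = 9.490 km/s.
First burn Δv₁ = |v_p − v₁| = 2.128 km/s.
At r₂, v₂ = √(μ/r₂) = 3.321 km/s.
Transfer-orbit speed at r₂: v_a = √[μ(2/r₂ − 1/a_t)] = 1.931 km/s.
Second burn Δv₂ = |v₂ − v_a| = 1.390 km/s.
Total Δv = Δv₁ + Δv₂ = 3.518 km/s.

Δv = 3.518 km/s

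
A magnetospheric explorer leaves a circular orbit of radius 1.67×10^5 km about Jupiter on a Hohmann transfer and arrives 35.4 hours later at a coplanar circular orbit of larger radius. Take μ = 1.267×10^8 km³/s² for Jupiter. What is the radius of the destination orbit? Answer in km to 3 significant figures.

Transfer time t = 35.4 hours = 1.2744×10^5 s, and t = π√(a_t³/μ).
So a_t = (μ t²/π²)^(1/3) = (1.267×10^8 × (1.2744×10^5)² / π²)^(1/3) = 5.9297×10^5 km.
Since a_t = (r₁ + r₂)/2, r₂ = 2a_t − r₁ = 2×5.9297×10^5 − 1.670×10^5 = 1.01894×10^6 km.

r₂ = 1.02×10^6 km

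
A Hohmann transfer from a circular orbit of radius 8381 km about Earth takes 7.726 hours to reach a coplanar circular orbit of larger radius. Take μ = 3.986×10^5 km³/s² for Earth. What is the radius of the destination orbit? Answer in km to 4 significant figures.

Transfer time t = 7.726 hours = 27813.6 s, and t = π√(a_t³/μ).
So a_t = (μ t²/π²)^(1/3) = (3.986×10^5 × (27813.6)² / π²)^(1/3) = 31496 km.
Since a_t = (r₁ + r₂)/2, r₂ = 2a_t − r₁ = 2×31496 − 8381 = 54611 km.

r₂ = 54610 km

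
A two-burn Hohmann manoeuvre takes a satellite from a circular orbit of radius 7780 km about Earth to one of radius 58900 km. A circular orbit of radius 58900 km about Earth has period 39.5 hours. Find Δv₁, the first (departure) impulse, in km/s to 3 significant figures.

From Kepler's third law T² = 4π²r³/μ at r = 58900 km, T = 39.5 hours = 39.5 × 3600 s = 1.422×10^5 s: μ = 4π²r³/T² = 3.98939×10^5 km³/s².
The Hohmann ellipse has a_t = (r₁ + r₂)/2 = 33340 km.
On the circular orbit at r = 7780 km, v_c = √(μ/r) = 7.161 km/s.
Vis-viva on the transfer ellipse at r = 7780 km gives v_t = √[μ(2/r − 1/a_t)] = 9.518 km/s.
Δv₁ = |v_t − v_c| = |9.518 − 7.161| = 2.357 km/s.

Δv₁ = 2.36 km/s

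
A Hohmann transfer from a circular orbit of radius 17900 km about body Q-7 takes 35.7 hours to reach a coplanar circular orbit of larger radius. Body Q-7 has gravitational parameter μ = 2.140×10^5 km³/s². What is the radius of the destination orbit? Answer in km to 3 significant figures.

Transfer time t = 35.7 hours = 1.2852×10^5 s, and t = π√(a_t³/μ).
So a_t = (μ t²/π²)^(1/3) = (2.140×10^5 × (1.2852×10^5)² / π²)^(1/3) = 71015 km.
Since a_t = (r₁ + r₂)/2, r₂ = 2a_t − r₁ = 2×71015 − 17900 = 1.2413×10^5 km.

r₂ = 1.24×10^5 km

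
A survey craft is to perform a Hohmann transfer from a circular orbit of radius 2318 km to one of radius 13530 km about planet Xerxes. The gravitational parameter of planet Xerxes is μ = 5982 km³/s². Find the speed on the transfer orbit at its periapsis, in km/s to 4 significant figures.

The Hohmann ellipse has a_t = (r₁ + r₂)/2 = 7924 km.
At periapsis, r = 2318 km.
Applying v² = μ(2/r − 1/a_t): v = 2.099 km/s.

v = 2.099 km/s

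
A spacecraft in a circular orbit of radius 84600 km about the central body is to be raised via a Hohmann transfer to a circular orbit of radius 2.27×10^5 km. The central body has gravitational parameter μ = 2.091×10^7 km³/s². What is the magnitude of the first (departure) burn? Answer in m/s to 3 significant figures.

Transfer-ellipse semi-major axis a_t = (r₁ + r₂)/2 = (84600 + 2.270×10^5)/2 = 1.558×10^5 km.
Circular speed at r = 84600 km: v_c = √(μ/r) = 15.7214 km/s.
Vis-viva on the transfer ellipse at r = 84600 km gives v_t = √[μ(2/r − 1/a_t)] = 18.9767 km/s.
Δv₁ = |v_t − v_c| = |18.9767 − 15.7214| = 3.255 km/s.

Δv₁ = 3260 m/s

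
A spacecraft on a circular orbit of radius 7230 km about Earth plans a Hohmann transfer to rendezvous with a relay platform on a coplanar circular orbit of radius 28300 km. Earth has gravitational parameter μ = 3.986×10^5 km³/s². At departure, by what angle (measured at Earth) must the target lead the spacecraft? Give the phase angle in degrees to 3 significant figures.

φ = 90.5°

Semi-major axis of the transfer orbit: a_t = (7230 + 28300)/2 = 17765 km.
Transfer time t = π√(a_t³/μ) = 11782.3 s.
Target angular speed ω₂ = √(μ/r₂³) = 1.32614×10^-4 rad/s.
Angle swept by the target during transfer: ω₂·t = 1.5625 rad = 89.52°.
Arrival is 180° from departure on the ellipse, so φ = 180° − 89.52° = 90.5°.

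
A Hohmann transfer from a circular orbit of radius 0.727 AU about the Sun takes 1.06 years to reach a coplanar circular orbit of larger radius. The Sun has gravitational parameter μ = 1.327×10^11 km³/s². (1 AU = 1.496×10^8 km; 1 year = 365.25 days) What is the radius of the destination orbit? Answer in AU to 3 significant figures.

In km: r₁ = 0.727 × 1.496×10^8 = 1.087592×10^8 km.
Transfer time t = 1.06 years × 365.25 × 86400 s = 3.3451056×10^7 s, and t = π√(a_t³/μ).
So a_t = (μ t²/π²)^(1/3) = (1.327×10^11 × (3.3451056×10^7)² / π²)^(1/3) = 2.4687×10^8 km.
Since a_t = (r₁ + r₂)/2, r₂ = 2a_t − r₁ = 2×2.4687×10^8 − 1.087592×10^8 = 3.849808×10^8 km.
In AU: r₂ = 3.849808×10^8 / 1.496×10^8 = 2.57 AU.

r₂ = 2.57 AU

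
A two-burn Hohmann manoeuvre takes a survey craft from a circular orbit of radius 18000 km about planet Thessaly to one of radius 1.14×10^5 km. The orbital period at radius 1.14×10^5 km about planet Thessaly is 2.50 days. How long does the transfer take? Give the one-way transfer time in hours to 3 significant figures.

From Kepler's third law T² = 4π²r³/μ at r = 1.14×10^5 km, T = 2.50 days = 2.50 × 86400 s = 2.160×10^5 s: μ = 4π²r³/T² = 1.25362×10^6 km³/s².
The Hohmann ellipse has a_t = (r₁ + r₂)/2 = 66000 km.
Half the transfer-orbit period gives t = π√(a_t³/μ) = 47580 s.
Converting: 47580 s ÷ 3600 s/hour = 13.2 hours.

t = 13.2 hours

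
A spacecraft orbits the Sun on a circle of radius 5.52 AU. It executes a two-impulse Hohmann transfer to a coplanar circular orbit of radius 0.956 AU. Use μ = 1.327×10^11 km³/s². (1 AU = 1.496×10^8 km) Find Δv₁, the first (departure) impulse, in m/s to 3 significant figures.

Δv₁ = 5790 m/s

In km: r₁ = 5.52 × 1.496×10^8 = 8.25792×10^8 km; r₂ = 0.956 × 1.496×10^8 = 1.430176×10^8 km.
The Hohmann ellipse has a_t = (r₁ + r₂)/2 = 4.844048×10^8 km.
Circular speed at r = 8.25792×10^8 km: v_c = √(μ/r) = 12.677 km/s.
Vis-viva on the transfer ellipse at r = 8.25792×10^8 km gives v_t = √[μ(2/r − 1/a_t)] = 6.8880 km/s.
Δv₁ = |v_t − v_c| = |6.8880 − 12.677| = 5.789 km/s.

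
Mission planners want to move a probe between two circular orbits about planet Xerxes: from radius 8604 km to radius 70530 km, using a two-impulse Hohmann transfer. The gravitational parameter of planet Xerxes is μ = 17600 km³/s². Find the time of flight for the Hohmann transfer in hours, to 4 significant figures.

t = 51.77 hours

Transfer-ellipse semi-major axis a_t = (r₁ + r₂)/2 = (8604 + 70530)/2 = 39567 km.
By Kepler's third law the transfer-orbit period is T = 2π√(a_t³/μ), so t = T/2 = 1.8638×10^5 s.
Converting: 1.8638×10^5 s ÷ 3600 s/hour = 51.77 hours.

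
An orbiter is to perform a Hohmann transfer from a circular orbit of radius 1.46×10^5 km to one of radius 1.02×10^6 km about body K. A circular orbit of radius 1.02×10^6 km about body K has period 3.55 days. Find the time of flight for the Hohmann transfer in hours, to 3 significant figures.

From Kepler's third law T² = 4π²r³/μ at r = 1.02×10^6 km, T = 3.55 days = 3.55 × 86400 s = 3.0672×10^5 s: μ = 4π²r³/T² = 4.45324×10^8 km³/s².
Semi-major axis of the transfer orbit: a_t = (1.460×10^5 + 1.020×10^6)/2 = 5.830×10^5 km.
By Kepler's third law the transfer-orbit period is T = 2π√(a_t³/μ), so t = T/2 = 66270 s.
Converting: 66270 s ÷ 3600 s/hour = 18.4 hours.

t = 18.4 hours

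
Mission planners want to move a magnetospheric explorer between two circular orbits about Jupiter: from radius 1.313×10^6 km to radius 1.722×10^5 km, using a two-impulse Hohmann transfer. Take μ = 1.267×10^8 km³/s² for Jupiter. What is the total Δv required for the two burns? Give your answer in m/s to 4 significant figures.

Semi-major axis of the transfer orbit: a_t = (1.313×10^6 + 1.722×10^5)/2 = 7.426×10^5 km.
Circular speed at r₁: v₁ = √(μ/r₁) = √(1.267×10^8/1.313×10^6) = 9.823 km/s.
On the transfer ellipse at r₁, vis-viva gives v_a = √[μ(2/r₁ − 1/a_t)] = 4.730 km/s.
First burn Δv₁ = |v_a − v₁| = 5.093 km/s.
Circular speed at r₂: v₂ = √(μ/r₂) = 27.125 km/s.
Transfer-orbit speed at r₂: v_p = √[μ(2/r₂ − 1/a_t)] = 36.068 km/s.
Second burn Δv₂ = |v₂ − v_p| = 8.943 km/s.
Total Δv = Δv₁ + Δv₂ = 14.04 km/s.

Δv = 14040 m/s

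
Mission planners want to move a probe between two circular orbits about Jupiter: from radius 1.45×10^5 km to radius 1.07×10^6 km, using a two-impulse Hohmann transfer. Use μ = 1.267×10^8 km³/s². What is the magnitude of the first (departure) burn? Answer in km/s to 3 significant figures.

Semi-major axis of the transfer orbit: a_t = (1.450×10^5 + 1.070×10^6)/2 = 6.075×10^5 km.
On the circular orbit at r = 1.450×10^5 km, v_c = √(μ/r) = 29.56 km/s.
Transfer-orbit speed at the same r (vis-viva, a = a_t): v_t = √[μ(2/r − 1/a_t)] = 39.23 km/s.
Δv₁ = |v_t − v_c| = |39.23 − 29.56| = 9.670 km/s.

Δv₁ = 9.67 km/s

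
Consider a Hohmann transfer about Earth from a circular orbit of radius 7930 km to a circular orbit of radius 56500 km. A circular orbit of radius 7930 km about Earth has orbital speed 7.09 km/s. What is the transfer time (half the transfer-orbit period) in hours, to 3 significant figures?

t = 7.99 hours

From the circular-orbit relation v² = μ/r at r = 7930 km: μ = v²r = (7.09)² × 7930 = 3.98626×10^5 km³/s².
Semi-major axis of the transfer orbit: a_t = (7930 + 56500)/2 = 32215 km.
Half the transfer-orbit period gives t = π√(a_t³/μ) = 28770 s.
Converting: 28770 s ÷ 3600 s/hour = 7.99 hours.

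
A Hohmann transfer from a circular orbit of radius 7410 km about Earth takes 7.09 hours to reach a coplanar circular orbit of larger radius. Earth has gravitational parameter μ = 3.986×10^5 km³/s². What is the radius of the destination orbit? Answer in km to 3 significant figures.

Transfer time t = 7.09 hours = 25524 s, and t = π√(a_t³/μ).
So a_t = (μ t²/π²)^(1/3) = (3.986×10^5 × (25524)² / π²)^(1/3) = 29743 km.
Since a_t = (r₁ + r₂)/2, r₂ = 2a_t − r₁ = 2×29743 − 7410 = 52076 km.

r₂ = 52100 km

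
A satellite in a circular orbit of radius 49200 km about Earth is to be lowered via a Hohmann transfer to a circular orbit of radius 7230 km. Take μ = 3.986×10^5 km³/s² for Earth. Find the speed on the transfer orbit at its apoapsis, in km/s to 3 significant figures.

Transfer-ellipse semi-major axis a_t = (r₁ + r₂)/2 = (49200 + 7230)/2 = 28215 km.
The apoapsis of the transfer ellipse is at r = 49200 km.
Vis-viva: v = √[μ(2/r − 1/a_t)] = √[3.986×10^5 × (2/49200 − 1/28215)] = 1.441 km/s.

v = 1.44 km/s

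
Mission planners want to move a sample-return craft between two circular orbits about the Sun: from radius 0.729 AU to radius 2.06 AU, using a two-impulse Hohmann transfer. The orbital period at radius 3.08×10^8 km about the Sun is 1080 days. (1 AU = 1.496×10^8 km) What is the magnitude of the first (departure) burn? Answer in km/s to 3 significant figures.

From Kepler's third law T² = 4π²r³/μ at r = 3.08×10^8 km, T = 1080 days = 1080 × 86400 s = 9.3312×10^7 s: μ = 4π²r³/T² = 1.32476×10^11 km³/s².
In km: r₁ = 0.729 × 1.496×10^8 = 1.090584×10^8 km; r₂ = 2.06 × 1.496×10^8 = 3.08176×10^8 km.
Semi-major axis of the transfer orbit: a_t = (1.090584×10^8 + 3.08176×10^8)/2 = 2.086172×10^8 km.
Circular speed at r = 1.090584×10^8 km: v_c = √(μ/r) = 34.853 km/s.
Vis-viva on the transfer ellipse at r = 1.090584×10^8 km gives v_t = √[μ(2/r − 1/a_t)] = 42.361 km/s.
Δv₁ = |v_t − v_c| = |42.361 − 34.853| = 7.508 km/s.

Δv₁ = 7.51 km/s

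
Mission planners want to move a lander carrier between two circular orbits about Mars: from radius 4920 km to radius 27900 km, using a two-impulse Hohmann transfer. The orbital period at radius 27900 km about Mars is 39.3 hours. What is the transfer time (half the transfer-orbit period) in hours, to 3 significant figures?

From Kepler's third law T² = 4π²r³/μ at r = 27900 km, T = 39.3 hours = 39.3 × 3600 s = 1.4148×10^5 s: μ = 4π²r³/T² = 42833.4 km³/s².
Transfer-ellipse semi-major axis a_t = (r₁ + r₂)/2 = (4920 + 27900)/2 = 16410 km.
By Kepler's third law the transfer-orbit period is T = 2π√(a_t³/μ), so t = T/2 = 31910 s.
Converting: 31910 s ÷ 3600 s/hour = 8.86 hours.

t = 8.86 hours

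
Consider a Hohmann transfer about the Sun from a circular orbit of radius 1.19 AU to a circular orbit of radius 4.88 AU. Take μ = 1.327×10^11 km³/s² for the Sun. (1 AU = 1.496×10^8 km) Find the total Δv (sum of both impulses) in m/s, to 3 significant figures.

Δv = 12400 m/s

In km: r₁ = 1.19 × 1.496×10^8 = 1.78024×10^8 km; r₂ = 4.88 × 1.496×10^8 = 7.30048×10^8 km.
The Hohmann ellipse has a_t = (r₁ + r₂)/2 = 4.54036×10^8 km.
Circular speed at r₁: v₁ = √(μ/r₁) = √(1.327×10^11/1.78024×10^8) = 27.302 km/s.
Transfer-orbit speed at r₁ (vis-viva equation): v_p = √[μ(2/r₁ − 1/a_t)] = 34.620 km/s.
First burn Δv₁ = |v_p − v₁| = 7.318 km/s.
At r₂, v₂ = √(μ/r₂) = 13.482 km/s.
Transfer-orbit speed at r₂: v_a = √[μ(2/r₂ − 1/a_t)] = 8.4422 km/s.
Second burn Δv₂ = |v₂ − v_a| = 5.040 km/s.
Total Δv = Δv₁ + Δv₂ = 12.36 km/s.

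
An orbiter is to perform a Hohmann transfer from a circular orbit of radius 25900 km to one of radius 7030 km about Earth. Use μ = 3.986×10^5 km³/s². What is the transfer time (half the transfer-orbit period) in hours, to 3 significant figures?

t = 2.92 hours

Semi-major axis of the transfer orbit: a_t = (25900 + 7030)/2 = 16465 km.
By Kepler's third law the transfer-orbit period is T = 2π√(a_t³/μ), so t = T/2 = 10510 s.
Converting: 10510 s ÷ 3600 s/hour = 2.92 hours.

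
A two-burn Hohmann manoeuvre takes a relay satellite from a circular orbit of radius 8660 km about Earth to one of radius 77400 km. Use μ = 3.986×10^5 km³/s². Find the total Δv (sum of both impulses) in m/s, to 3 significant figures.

Transfer-ellipse semi-major axis a_t = (r₁ + r₂)/2 = (8660 + 77400)/2 = 43030 km.
Circular speed at r₁: v₁ = √(μ/r₁) = √(3.986×10^5/8660) = 6.784 km/s.
Transfer-orbit speed at r₁ (v² = μ(2/r − 1/a)): v_p = √[μ(2/r₁ − 1/a_t)] = 9.099 km/s.
First burn Δv₁ = |v_p − v₁| = 2.315 km/s.
Circular speed at r₂: v₂ = √(μ/r₂) = 2.269 km/s.
Transfer-orbit speed at r₂: v_a = √[μ(2/r₂ − 1/a_t)] = 1.018 km/s.
Second burn Δv₂ = |v₂ − v_a| = 1.251 km/s.
Total Δv = Δv₁ + Δv₂ = 3.566 km/s.

Δv = 3570 m/s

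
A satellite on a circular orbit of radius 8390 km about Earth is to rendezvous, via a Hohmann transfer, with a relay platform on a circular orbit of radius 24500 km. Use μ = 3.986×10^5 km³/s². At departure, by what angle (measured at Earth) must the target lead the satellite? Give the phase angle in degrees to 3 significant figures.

Semi-major axis of the transfer orbit: a_t = (8390 + 24500)/2 = 16445 km.
Transfer time t = π√(a_t³/μ) = 10494 s.
The target's mean motion on its circular orbit is ω₂ = √(μ/r₂³) = 1.6463×10^-4 rad/s.
Angle swept by the target during transfer: ω₂·t = 1.72763 rad = 98.99°.
Arrival is 180° from departure on the ellipse, so φ = 180° − 98.99° = 81.0°.

φ = 81.0°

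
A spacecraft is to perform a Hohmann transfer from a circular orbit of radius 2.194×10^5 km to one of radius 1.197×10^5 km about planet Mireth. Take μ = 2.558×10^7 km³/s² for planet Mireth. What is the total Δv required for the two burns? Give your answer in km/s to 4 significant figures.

Δv = 3.736 km/s

The Hohmann ellipse has a_t = (r₁ + r₂)/2 = 1.6955×10^5 km.
At r₁ the circular-orbit speed is v₁ = √(μ/r₁) = 10.798 km/s.
Transfer-orbit speed at r₁ (v² = μ(2/r − 1/a)): v_a = √[μ(2/r₁ − 1/a_t)] = 9.0726 km/s.
First burn Δv₁ = |v_a − v₁| = 1.725 km/s.
Circular speed at r₂: v₂ = √(μ/r₂) = 14.6185 km/s.
Transfer-orbit speed at r₂: v_p = √[μ(2/r₂ − 1/a_t)] = 16.6292 km/s.
Second burn Δv₂ = |v₂ − v_p| = 2.011 km/s.
Total Δv = Δv₁ + Δv₂ = 3.736 km/s.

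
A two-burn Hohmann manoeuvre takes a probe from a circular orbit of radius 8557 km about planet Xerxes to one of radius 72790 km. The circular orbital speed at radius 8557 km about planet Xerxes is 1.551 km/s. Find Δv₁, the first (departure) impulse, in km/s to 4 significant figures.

Δv₁ = 0.5239 km/s

From the circular-orbit relation v² = μ/r at r = 8557 km: μ = v²r = (1.551)² × 8557 = 20584.7 km³/s².
Semi-major axis of the transfer orbit: a_t = (8557 + 72790)/2 = 40673.5 km.
Circular speed at r = 8557 km: v_c = √(μ/r) = 1.5510 km/s.
Transfer-orbit speed at the same r (vis-viva, a = a_t): v_t = √[μ(2/r − 1/a_t)] = 2.0749 km/s.
Δv₁ = |v_t − v_c| = |2.0749 − 1.5510| = 0.5239 km/s.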